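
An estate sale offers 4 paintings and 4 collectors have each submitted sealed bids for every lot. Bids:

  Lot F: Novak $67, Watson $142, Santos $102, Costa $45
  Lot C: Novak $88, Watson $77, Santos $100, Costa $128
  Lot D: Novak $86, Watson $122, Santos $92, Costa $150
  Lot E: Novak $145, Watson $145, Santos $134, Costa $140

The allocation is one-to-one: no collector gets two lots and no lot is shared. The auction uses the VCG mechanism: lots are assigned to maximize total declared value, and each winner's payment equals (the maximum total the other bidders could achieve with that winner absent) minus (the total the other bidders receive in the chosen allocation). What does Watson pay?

Efficient allocation: Novak→Lot E ($145), Watson→Lot F ($142), Santos→Lot C ($100), Costa→Lot D ($150); total welfare W = $537.
Watson receives Lot F at value $142, so the others get W − 142 = $395.
Without Watson: best allocation of the remaining 3 bidders over all 4 lots is Novak→Lot E ($145), Santos→Lot F ($102), Costa→Lot D ($150), total $397.
VCG payment = (others' best without Watson) − (others' welfare with Watson) = 397 − 395 = $2.

Watson pays $2.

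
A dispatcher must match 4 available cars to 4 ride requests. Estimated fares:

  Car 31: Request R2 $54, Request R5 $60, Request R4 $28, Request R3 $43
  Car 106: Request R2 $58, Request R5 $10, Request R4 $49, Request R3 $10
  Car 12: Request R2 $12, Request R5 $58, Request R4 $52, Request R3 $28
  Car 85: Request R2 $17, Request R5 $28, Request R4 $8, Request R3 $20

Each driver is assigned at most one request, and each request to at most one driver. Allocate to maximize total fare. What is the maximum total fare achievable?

Maximum total: $190

Optimal: Car 31→Request R5 ($60), Car 106→Request R2 ($58), Car 12→Request R4 ($52), Car 85→Request R3 ($20) — total 60+58+52+20 = $190.
Next-best assignment: Car 31→Request R2, Car 106→Request R4, Car 12→Request R5, Car 85→Request R3 = $181.
Swapping Car 106↔Car 31 (Car 106→Request R5 $10, Car 31→Request R2 $54) loses 54.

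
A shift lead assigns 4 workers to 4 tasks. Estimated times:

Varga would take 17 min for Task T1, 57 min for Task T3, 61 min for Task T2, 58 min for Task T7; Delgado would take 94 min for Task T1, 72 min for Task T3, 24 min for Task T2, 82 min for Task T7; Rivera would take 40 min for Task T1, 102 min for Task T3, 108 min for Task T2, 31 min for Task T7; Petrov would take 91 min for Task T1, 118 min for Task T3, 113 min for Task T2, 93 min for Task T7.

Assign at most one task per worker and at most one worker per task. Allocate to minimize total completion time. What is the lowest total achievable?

Minimum total: 190 min

Optimal: Varga→Task T1 (17 min), Delgado→Task T2 (24 min), Rivera→Task T7 (31 min), Petrov→Task T3 (118 min) — total 17+24+31+118 = 190 min.
Column-greedy (each task in turn goes to its cheapest remaining worker) gives 290 min, worse by 100.
Next-best assignment: Varga→Task T3, Delgado→Task T2, Rivera→Task T7, Petrov→Task T1 = 203 min.
Swapping Delgado↔Rivera (Delgado→Task T7 82 min, Rivera→Task T2 108 min) adds 135.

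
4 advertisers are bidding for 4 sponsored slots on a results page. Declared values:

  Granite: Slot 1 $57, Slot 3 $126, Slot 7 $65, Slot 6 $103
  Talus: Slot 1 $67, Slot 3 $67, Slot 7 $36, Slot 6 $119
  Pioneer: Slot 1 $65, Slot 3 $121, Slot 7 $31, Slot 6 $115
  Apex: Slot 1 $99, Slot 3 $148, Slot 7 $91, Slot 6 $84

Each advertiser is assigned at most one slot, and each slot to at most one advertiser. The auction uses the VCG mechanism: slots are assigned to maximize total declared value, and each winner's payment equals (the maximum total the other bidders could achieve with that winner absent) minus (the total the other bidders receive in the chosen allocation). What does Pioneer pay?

Pioneer pays $61.

Efficient allocation: Granite→Slot 7 ($65), Talus→Slot 6 ($119), Pioneer→Slot 3 ($121), Apex→Slot 1 ($99); total welfare W = $404.
Pioneer receives Slot 3 at value $121, so the others get W − 121 = $283.
Without Pioneer: best allocation of the remaining 3 bidders over all 4 slots is Granite→Slot 3 ($126), Talus→Slot 6 ($119), Apex→Slot 1 ($99), total $344.
VCG payment = (others' best without Pioneer) − (others' welfare with Pioneer) = 344 − 283 = $61.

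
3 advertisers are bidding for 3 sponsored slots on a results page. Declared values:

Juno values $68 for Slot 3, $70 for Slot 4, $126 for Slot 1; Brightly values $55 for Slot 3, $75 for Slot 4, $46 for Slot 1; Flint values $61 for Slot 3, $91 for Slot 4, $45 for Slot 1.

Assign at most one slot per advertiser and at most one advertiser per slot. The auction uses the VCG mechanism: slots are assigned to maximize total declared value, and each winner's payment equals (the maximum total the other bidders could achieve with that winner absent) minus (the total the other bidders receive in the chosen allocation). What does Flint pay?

Efficient allocation: Juno→Slot 1 ($126), Brightly→Slot 3 ($55), Flint→Slot 4 ($91); total welfare W = $272.
Flint receives Slot 4 at value $91, so the others get W − 91 = $181.
Without Flint: best allocation of the remaining 2 bidders over all 3 slots is Juno→Slot 1 ($126), Brightly→Slot 4 ($75), total $201.
VCG payment = (others' best without Flint) − (others' welfare with Flint) = 201 − 181 = $20.

Flint pays $20.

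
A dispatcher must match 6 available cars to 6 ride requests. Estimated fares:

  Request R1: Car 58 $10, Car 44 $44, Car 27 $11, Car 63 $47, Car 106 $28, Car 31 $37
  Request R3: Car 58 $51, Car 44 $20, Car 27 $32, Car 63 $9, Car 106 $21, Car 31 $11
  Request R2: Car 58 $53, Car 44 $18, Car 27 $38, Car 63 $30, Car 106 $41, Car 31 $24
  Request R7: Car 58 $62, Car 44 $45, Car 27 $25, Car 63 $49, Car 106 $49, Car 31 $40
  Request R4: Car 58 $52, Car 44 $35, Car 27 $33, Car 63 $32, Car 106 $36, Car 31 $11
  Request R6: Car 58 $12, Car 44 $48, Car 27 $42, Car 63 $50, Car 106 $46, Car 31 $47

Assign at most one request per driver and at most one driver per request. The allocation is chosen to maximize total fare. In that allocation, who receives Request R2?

Car 27 receives Request R2.

This is the linear assignment problem.
Optimal: Car 58→Request R3 ($51), Car 44→Request R4 ($35), Car 27→Request R2 ($38), Car 63→Request R1 ($47), Car 106→Request R7 ($49), Car 31→Request R6 ($47) — total 51+35+38+47+49+47 = $267.
Every other assignment is strictly worse.
Car 27's own top request is Request R6 ($42), but forcing Car 27→Request R6 and reassigning the rest optimally gives only $256 — worse by 11.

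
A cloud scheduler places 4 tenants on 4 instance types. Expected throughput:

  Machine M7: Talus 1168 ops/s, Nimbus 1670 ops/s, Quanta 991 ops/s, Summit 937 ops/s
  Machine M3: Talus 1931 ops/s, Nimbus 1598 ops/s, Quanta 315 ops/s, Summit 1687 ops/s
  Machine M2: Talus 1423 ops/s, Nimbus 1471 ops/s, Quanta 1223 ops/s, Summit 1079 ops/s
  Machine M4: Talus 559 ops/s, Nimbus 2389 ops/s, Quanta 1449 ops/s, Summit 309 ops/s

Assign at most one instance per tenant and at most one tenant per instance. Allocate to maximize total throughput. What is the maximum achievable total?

Maximum total: 6490 ops/s

Optimal: Talus→Machine M2 (1423 ops/s), Nimbus→Machine M4 (2389 ops/s), Quanta→Machine M7 (991 ops/s), Summit→Machine M3 (1687 ops/s) — total 1423+2389+991+1687 = 6490 ops/s.
Column-greedy (each instance in turn goes to its best remaining tenant) gives 5133 ops/s, worse by 1357.
Next-best assignment: Talus→Machine M3, Nimbus→Machine M4, Quanta→Machine M2, Summit→Machine M7 = 6480 ops/s.
No other one-to-one assignment exceeds 6490 ops/s.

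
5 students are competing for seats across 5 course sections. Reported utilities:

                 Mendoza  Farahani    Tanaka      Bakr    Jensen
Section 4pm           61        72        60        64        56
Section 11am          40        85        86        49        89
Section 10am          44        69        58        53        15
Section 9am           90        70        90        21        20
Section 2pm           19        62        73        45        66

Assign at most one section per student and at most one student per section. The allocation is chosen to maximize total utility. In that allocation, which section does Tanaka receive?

Optimal: Mendoza→Section 9am (90 points), Farahani→Section 10am (69 points), Tanaka→Section 2pm (73 points), Bakr→Section 4pm (64 points), Jensen→Section 11am (89 points) — total 90+69+73+64+89 = 385 points.
Max-entry greedy (repeatedly take the single best remaining cell) gives 377 points, worse by 8.
Next-best assignment: Mendoza→Section 9am, Farahani→Section 4pm, Tanaka→Section 2pm, Bakr→Section 10am, Jensen→Section 11am = 377 points.
Swapping Mendoza↔Farahani (Mendoza→Section 10am 44 points, Farahani→Section 9am 70 points) loses 45.
Tanaka's own top section is Section 9am (90 points), but forcing Tanaka→Section 9am and reassigning the rest optimally gives only 355 points — worse by 30.

Tanaka receives Section 2pm.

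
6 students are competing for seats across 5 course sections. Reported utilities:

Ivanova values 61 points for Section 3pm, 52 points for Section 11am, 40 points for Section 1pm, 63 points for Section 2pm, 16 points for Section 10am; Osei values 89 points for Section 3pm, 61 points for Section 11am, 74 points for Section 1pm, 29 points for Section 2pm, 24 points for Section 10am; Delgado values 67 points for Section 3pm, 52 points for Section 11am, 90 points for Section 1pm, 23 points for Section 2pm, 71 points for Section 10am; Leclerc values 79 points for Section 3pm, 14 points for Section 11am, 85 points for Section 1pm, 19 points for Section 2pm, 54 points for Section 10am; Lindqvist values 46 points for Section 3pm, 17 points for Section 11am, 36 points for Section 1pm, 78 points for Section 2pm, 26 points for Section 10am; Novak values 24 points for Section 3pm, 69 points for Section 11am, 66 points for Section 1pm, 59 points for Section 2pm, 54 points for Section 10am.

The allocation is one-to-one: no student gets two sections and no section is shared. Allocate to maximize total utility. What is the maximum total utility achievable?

Max total: 392 points

This is a one-to-one assignment (maximum-weight bipartite matching).
Optimal: Osei→Section 3pm (89 points), Novak→Section 11am (69 points), Leclerc→Section 1pm (85 points), Lindqvist→Section 2pm (78 points), Delgado→Section 10am (71 points) — total 89+69+85+78+71 = 392 points.
Row-greedy (each student in turn takes its best remaining section) gives 313 points, worse by 79.
Next-best assignment: Osei→Section 3pm, Novak→Section 11am, Delgado→Section 1pm, Lindqvist→Section 2pm, Leclerc→Section 10am = 380 points.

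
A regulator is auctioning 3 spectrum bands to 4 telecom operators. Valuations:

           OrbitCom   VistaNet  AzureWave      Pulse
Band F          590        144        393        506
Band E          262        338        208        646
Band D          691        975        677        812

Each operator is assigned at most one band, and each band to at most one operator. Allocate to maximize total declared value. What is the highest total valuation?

Max total: $2211M

Optimal: OrbitCom→Band F ($590M), Pulse→Band E ($646M), VistaNet→Band D ($975M) — total 590+646+975 = $2211M.
Row-greedy (each operator in turn takes its best remaining band) gives $1422M, worse by 789.
Swapping Pulse↔VistaNet (Pulse→Band D $812M, VistaNet→Band E $338M) loses 471.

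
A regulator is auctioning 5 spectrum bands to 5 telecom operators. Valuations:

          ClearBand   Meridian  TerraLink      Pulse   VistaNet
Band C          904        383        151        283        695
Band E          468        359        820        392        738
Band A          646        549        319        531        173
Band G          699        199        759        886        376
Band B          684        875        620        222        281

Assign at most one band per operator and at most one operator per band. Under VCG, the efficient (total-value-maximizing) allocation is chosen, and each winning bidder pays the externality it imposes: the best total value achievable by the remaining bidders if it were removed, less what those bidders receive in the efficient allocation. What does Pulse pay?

Pulse pays $240M.

Efficient allocation: ClearBand→Band A ($646M), Meridian→Band B ($875M), TerraLink→Band E ($820M), Pulse→Band G ($886M), VistaNet→Band C ($695M); total welfare W = $3922M.
Pulse receives Band G at value $886M, so the others get W − 886 = $3036M.
Without Pulse: best allocation of the remaining 4 bidders over all 5 bands is ClearBand→Band C ($904M), Meridian→Band B ($875M), TerraLink→Band G ($759M), VistaNet→Band E ($738M), total $3276M.
VCG payment = (others' best without Pulse) − (others' welfare with Pulse) = 3276 − 3036 = $240M.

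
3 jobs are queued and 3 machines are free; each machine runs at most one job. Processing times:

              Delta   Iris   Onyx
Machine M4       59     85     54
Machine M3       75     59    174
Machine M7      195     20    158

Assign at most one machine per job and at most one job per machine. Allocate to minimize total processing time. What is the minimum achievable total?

Optimal: Delta→Machine M3 (75 min), Iris→Machine M7 (20 min), Onyx→Machine M4 (54 min) — total 75+20+54 = 149 min.
No other one-to-one assignment undercuts 149 min.

Min total: 149 min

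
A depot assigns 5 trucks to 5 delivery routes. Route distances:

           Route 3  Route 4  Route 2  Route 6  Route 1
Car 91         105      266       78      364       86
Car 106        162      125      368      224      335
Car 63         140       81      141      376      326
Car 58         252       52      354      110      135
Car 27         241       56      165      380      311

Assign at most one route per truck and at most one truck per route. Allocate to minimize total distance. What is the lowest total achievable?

Optimal: Car 91→Route 1 (86 km), Car 106→Route 3 (162 km), Car 63→Route 2 (141 km), Car 58→Route 6 (110 km), Car 27→Route 4 (56 km) — total 86+162+141+110+56 = 555 km.
Min-entry greedy (repeatedly take the single cheapest remaining cell) gives 805 km, worse by 250.
Next-best assignment: Car 91→Route 1, Car 106→Route 3, Car 63→Route 4, Car 58→Route 6, Car 27→Route 2 = 604 km.

Minimum total: 555 km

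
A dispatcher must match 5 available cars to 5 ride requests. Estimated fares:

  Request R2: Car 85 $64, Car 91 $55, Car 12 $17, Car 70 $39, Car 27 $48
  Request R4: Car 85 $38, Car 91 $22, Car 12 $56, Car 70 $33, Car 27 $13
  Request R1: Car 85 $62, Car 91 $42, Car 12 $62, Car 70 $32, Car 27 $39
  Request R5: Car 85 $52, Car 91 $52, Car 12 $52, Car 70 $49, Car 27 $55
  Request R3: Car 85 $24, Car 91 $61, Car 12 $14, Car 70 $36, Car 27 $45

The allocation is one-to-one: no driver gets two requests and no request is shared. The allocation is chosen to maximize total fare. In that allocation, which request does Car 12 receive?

This is a one-to-one assignment (maximum-weight bipartite matching).
Optimal: Car 85→Request R1 ($62), Car 91→Request R3 ($61), Car 12→Request R4 ($56), Car 70→Request R5 ($49), Car 27→Request R2 ($48) — total 62+61+56+49+48 = $276.
Row-greedy (each driver in turn takes its best remaining request) gives $249, worse by 27.
Next-best assignment: Car 85→Request R2, Car 91→Request R3, Car 12→Request R1, Car 70→Request R4, Car 27→Request R5 = $275.
Car 12's own top request is Request R1 ($62), but forcing Car 12→Request R1 and reassigning the rest optimally gives only $275 — worse by 1.

Car 12 receives Request R4.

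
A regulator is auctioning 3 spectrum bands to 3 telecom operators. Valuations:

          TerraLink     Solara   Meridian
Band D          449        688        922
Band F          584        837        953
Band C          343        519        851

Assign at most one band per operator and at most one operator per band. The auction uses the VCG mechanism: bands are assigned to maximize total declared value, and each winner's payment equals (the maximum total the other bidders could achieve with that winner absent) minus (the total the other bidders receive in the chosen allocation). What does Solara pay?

Efficient allocation: TerraLink→Band D ($449M), Solara→Band F ($837M), Meridian→Band C ($851M); total welfare W = $2137M.
Solara receives Band F at value $837M, so the others get W − 837 = $1300M.
Without Solara: best allocation of the remaining 2 bidders over all 3 bands is TerraLink→Band F ($584M), Meridian→Band D ($922M), total $1506M.
VCG payment = (others' best without Solara) − (others' welfare with Solara) = 1506 − 1300 = $206M.

Solara pays $206M.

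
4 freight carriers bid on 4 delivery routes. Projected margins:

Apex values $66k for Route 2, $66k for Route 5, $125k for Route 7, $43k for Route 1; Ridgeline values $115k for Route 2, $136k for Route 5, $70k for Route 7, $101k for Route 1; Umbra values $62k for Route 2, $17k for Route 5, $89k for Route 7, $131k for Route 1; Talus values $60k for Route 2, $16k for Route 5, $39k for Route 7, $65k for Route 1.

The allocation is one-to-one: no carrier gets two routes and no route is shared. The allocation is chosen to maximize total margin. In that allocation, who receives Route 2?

Optimal: Apex→Route 7 ($125k), Ridgeline→Route 5 ($136k), Umbra→Route 1 ($131k), Talus→Route 2 ($60k) — total 125+136+131+60 = $452k.
Column-greedy (each route in turn goes to its best remaining carrier) gives $335k, worse by 117.
Talus's own top route is Route 1 ($65k), but forcing Talus→Route 1 and reassigning the rest optimally gives only $388k — worse by 64.

Talus receives Route 2.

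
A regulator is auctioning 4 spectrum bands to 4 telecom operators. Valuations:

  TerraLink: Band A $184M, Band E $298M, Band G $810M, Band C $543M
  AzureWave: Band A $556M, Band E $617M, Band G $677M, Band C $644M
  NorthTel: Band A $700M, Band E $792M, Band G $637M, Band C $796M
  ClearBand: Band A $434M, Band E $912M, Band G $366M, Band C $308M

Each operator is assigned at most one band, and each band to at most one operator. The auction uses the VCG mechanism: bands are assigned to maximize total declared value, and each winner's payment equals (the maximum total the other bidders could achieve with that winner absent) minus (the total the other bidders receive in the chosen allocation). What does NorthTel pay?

NorthTel pays $88M.

Efficient allocation: TerraLink→Band G ($810M), AzureWave→Band A ($556M), NorthTel→Band C ($796M), ClearBand→Band E ($912M); total welfare W = $3074M.
NorthTel receives Band C at value $796M, so the others get W − 796 = $2278M.
Without NorthTel: best allocation of the remaining 3 bidders over all 4 bands is TerraLink→Band G ($810M), AzureWave→Band C ($644M), ClearBand→Band E ($912M), total $2366M.
VCG payment = (others' best without NorthTel) − (others' welfare with NorthTel) = 2366 − 2278 = $88M.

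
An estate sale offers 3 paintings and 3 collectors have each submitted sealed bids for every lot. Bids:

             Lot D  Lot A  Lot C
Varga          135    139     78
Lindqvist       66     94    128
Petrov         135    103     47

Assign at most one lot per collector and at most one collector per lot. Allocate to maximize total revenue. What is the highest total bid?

Optimal: Varga→Lot A ($139), Lindqvist→Lot C ($128), Petrov→Lot D ($135) — total 139+128+135 = $402.
Column-greedy (each lot in turn goes to its best remaining collector) gives $366, worse by 36.
Next-best assignment: Varga→Lot D, Lindqvist→Lot C, Petrov→Lot A = $366.

Max total: $402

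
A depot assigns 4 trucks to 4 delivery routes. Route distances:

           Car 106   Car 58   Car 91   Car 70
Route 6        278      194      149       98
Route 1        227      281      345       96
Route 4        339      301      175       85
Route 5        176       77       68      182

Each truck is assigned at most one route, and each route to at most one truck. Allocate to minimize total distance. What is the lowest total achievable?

Minimum total: 538 km

This is a one-to-one assignment (minimum-cost bipartite matching).
Optimal: Car 106→Route 1 (227 km), Car 58→Route 5 (77 km), Car 91→Route 6 (149 km), Car 70→Route 4 (85 km) — total 227+77+149+85 = 538 km.
Column-greedy (each route in turn goes to its cheapest remaining truck) gives 577 km, worse by 39.
Next-best assignment: Car 106→Route 1, Car 58→Route 6, Car 91→Route 5, Car 70→Route 4 = 574 km.
Checked against all permutations: 538 km is optimal.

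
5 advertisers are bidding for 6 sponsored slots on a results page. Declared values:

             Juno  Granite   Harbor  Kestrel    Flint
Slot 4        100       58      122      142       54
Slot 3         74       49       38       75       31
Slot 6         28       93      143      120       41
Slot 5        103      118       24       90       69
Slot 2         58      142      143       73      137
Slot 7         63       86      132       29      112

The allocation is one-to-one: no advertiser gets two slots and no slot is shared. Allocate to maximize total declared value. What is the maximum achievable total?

Treat this as an assignment problem: match each advertiser to one slot.
Optimal: Juno→Slot 5 ($103), Granite→Slot 2 ($142), Harbor→Slot 6 ($143), Kestrel→Slot 4 ($142), Flint→Slot 7 ($112) — total 103+142+143+142+112 = $642.
Column-greedy (each slot in turn goes to its best remaining advertiser) gives $614, worse by 28.
Swapping Juno↔Kestrel (Juno→Slot 4 $100, Kestrel→Slot 5 $90) loses 55.
Checked against all permutations: $642 is optimal.

Max total: $642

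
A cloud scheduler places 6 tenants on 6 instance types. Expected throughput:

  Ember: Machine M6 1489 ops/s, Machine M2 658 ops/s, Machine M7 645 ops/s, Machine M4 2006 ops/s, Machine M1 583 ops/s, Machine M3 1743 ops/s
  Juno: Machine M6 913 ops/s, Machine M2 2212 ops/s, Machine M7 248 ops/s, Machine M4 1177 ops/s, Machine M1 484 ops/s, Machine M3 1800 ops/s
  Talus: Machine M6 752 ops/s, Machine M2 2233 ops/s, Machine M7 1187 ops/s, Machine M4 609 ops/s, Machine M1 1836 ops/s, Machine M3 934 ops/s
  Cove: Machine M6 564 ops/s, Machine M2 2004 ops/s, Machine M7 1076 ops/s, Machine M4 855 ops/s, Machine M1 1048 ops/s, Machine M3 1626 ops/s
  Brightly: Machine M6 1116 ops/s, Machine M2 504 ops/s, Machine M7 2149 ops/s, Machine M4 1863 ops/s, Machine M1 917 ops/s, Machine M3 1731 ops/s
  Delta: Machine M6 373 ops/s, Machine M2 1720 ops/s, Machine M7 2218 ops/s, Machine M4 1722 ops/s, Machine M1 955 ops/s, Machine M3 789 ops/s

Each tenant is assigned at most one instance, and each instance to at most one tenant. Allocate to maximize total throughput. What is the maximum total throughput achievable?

Maximum total: 11244 ops/s

This is the linear assignment problem.
Optimal: Ember→Machine M6 (1489 ops/s), Juno→Machine M2 (2212 ops/s), Talus→Machine M1 (1836 ops/s), Cove→Machine M3 (1626 ops/s), Brightly→Machine M4 (1863 ops/s), Delta→Machine M7 (2218 ops/s) — total 1489+2212+1836+1626+1863+2218 = 11244 ops/s.
Row-greedy (each tenant in turn takes its best remaining instance) gives 10202 ops/s, worse by 1042.
Swapping Brightly↔Ember (Brightly→Machine M6 1116 ops/s, Ember→Machine M4 2006 ops/s) loses 230.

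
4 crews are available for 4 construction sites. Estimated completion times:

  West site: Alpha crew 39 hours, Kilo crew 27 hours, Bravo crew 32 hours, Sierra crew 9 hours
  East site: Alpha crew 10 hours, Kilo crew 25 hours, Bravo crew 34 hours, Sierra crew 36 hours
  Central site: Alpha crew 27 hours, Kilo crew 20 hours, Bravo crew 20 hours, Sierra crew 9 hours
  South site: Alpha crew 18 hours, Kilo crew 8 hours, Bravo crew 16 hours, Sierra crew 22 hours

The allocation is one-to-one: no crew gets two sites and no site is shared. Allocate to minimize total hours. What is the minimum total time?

This is a one-to-one assignment (minimum-cost bipartite matching).
Optimal: Alpha crew→East site (10 hours), Kilo crew→South site (8 hours), Bravo crew→Central site (20 hours), Sierra crew→West site (9 hours) — total 10+8+20+9 = 47 hours.
Swapping Bravo crew↔Sierra crew (Bravo crew→West site 32 hours, Sierra crew→Central site 9 hours) adds 12.
Every other assignment is strictly worse.

Min total: 47 hours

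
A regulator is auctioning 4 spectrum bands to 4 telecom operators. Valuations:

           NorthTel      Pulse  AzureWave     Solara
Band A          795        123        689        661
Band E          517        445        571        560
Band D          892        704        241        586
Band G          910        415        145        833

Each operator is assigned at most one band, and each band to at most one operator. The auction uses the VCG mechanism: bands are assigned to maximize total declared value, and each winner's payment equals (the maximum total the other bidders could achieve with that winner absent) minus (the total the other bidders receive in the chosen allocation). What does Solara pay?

Efficient allocation: NorthTel→Band A ($795M), Pulse→Band D ($704M), AzureWave→Band E ($571M), Solara→Band G ($833M); total welfare W = $2903M.
Solara receives Band G at value $833M, so the others get W − 833 = $2070M.
Without Solara: best allocation of the remaining 3 bidders over all 4 bands is NorthTel→Band G ($910M), Pulse→Band D ($704M), AzureWave→Band A ($689M), total $2303M.
VCG payment = (others' best without Solara) − (others' welfare with Solara) = 2303 − 2070 = $233M.

Solara pays $233M.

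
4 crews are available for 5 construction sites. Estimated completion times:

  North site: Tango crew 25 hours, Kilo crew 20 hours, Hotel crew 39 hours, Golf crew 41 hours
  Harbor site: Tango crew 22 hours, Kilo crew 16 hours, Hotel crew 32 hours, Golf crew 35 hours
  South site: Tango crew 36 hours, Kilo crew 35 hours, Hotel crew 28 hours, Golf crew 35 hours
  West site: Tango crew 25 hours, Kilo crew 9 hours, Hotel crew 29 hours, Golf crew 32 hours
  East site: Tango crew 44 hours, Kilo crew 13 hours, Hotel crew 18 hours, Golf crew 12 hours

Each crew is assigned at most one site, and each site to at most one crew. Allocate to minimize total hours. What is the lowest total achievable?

Minimum total: 71 hours

Optimal: Tango crew→Harbor site (22 hours), Kilo crew→West site (9 hours), Hotel crew→South site (28 hours), Golf crew→East site (12 hours) — total 22+9+28+12 = 71 hours.
Column-greedy (each site in turn goes to its cheapest remaining crew) gives 102 hours, worse by 31.
Swapping Hotel crew↔Golf crew (Hotel crew→East site 18 hours, Golf crew→South site 35 hours) adds 13.
Checked against all permutations: 71 hours is optimal.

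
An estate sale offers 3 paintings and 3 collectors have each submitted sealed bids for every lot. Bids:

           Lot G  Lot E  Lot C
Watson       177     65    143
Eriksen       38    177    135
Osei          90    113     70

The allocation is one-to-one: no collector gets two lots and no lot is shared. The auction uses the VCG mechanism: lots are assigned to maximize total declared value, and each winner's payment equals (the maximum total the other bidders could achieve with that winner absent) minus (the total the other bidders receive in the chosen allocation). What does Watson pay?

Efficient allocation: Watson→Lot G ($177), Eriksen→Lot C ($135), Osei→Lot E ($113); total welfare W = $425.
Watson receives Lot G at value $177, so the others get W − 177 = $248.
Without Watson: best allocation of the remaining 2 bidders over all 3 lots is Eriksen→Lot E ($177), Osei→Lot G ($90), total $267.
VCG payment = (others' best without Watson) − (others' welfare with Watson) = 267 − 248 = $19.

Watson pays $19.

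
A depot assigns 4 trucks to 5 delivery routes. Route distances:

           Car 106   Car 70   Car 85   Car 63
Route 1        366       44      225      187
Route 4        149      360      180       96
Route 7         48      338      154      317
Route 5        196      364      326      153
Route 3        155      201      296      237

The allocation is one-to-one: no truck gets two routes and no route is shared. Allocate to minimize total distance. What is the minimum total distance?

Min total: 425 km

This is the linear assignment problem.
Optimal: Car 106→Route 7 (48 km), Car 70→Route 1 (44 km), Car 85→Route 4 (180 km), Car 63→Route 5 (153 km) — total 48+44+180+153 = 425 km.
Column-greedy (each route in turn goes to its cheapest remaining truck) gives 514 km, worse by 89.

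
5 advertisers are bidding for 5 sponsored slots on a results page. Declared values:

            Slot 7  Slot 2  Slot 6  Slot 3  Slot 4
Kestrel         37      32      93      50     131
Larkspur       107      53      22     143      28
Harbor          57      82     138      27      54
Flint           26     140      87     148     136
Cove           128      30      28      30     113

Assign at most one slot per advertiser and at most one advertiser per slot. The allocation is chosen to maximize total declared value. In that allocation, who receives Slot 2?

Flint receives Slot 2.

Optimal: Kestrel→Slot 4 ($131), Larkspur→Slot 3 ($143), Harbor→Slot 6 ($138), Flint→Slot 2 ($140), Cove→Slot 7 ($128) — total 131+143+138+140+128 = $680.
Max-entry greedy (repeatedly take the single best remaining cell) gives $598, worse by 82.
Next-best assignment: Kestrel→Slot 4, Larkspur→Slot 2, Harbor→Slot 6, Flint→Slot 3, Cove→Slot 7 = $598.
No other one-to-one assignment exceeds $680.
Flint's own top slot is Slot 3 ($148), but forcing Flint→Slot 3 and reassigning the rest optimally gives only $598 — worse by 82.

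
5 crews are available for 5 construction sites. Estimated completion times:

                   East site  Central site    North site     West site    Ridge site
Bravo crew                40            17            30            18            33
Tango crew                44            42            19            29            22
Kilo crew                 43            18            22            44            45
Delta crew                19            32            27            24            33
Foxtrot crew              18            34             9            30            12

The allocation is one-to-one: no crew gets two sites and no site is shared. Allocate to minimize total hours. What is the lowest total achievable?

Treat this as an assignment problem: match each crew to one site.
Optimal: Bravo crew→West site (18 hours), Tango crew→North site (19 hours), Kilo crew→Central site (18 hours), Delta crew→East site (19 hours), Foxtrot crew→Ridge site (12 hours) — total 18+19+18+19+12 = 86 hours.
Swapping Bravo crew↔Foxtrot crew (Bravo crew→Ridge site 33 hours, Foxtrot crew→West site 30 hours) adds 33.
No other one-to-one assignment undercuts 86 hours.

Minimum total: 86 hours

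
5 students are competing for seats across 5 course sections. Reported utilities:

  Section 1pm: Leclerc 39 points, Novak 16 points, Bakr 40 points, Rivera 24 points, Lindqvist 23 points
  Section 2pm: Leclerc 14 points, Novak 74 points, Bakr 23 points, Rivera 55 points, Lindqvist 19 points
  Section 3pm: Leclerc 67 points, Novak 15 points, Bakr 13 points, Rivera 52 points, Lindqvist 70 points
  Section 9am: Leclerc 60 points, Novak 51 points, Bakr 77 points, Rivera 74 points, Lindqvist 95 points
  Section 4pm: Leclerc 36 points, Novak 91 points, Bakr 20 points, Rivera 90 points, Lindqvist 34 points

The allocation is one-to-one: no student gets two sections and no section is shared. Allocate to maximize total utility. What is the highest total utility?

This is a one-to-one assignment (maximum-weight bipartite matching).
Optimal: Leclerc→Section 3pm (67 points), Novak→Section 2pm (74 points), Bakr→Section 1pm (40 points), Rivera→Section 4pm (90 points), Lindqvist→Section 9am (95 points) — total 67+74+40+90+95 = 366 points.
Swapping Lindqvist↔Leclerc (Lindqvist→Section 3pm 70 points, Leclerc→Section 9am 60 points) loses 32.

Maximum total: 366 points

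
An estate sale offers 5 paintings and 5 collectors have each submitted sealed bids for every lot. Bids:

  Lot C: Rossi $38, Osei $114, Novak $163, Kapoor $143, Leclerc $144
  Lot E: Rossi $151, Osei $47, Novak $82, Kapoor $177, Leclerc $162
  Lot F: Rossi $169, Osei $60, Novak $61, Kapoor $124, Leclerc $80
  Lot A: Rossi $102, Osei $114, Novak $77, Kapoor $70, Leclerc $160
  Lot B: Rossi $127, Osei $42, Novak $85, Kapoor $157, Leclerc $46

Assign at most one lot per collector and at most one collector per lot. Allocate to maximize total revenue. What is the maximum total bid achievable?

Maximum total: $765

Treat this as an assignment problem: match each collector to one lot.
Optimal: Rossi→Lot F ($169), Osei→Lot A ($114), Novak→Lot C ($163), Kapoor→Lot B ($157), Leclerc→Lot E ($162) — total 169+114+163+157+162 = $765.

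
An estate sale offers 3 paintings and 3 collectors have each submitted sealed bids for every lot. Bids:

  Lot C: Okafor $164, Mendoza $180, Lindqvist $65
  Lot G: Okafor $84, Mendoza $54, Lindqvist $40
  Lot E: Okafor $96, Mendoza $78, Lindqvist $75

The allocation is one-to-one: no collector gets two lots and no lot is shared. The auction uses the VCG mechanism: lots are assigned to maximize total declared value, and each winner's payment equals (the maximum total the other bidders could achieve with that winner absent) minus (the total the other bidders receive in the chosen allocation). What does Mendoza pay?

Mendoza pays $80.

Efficient allocation: Okafor→Lot G ($84), Mendoza→Lot C ($180), Lindqvist→Lot E ($75); total welfare W = $339.
Mendoza receives Lot C at value $180, so the others get W − 180 = $159.
Without Mendoza: best allocation of the remaining 2 bidders over all 3 lots is Okafor→Lot C ($164), Lindqvist→Lot E ($75), total $239.
VCG payment = (others' best without Mendoza) − (others' welfare with Mendoza) = 239 − 159 = $80.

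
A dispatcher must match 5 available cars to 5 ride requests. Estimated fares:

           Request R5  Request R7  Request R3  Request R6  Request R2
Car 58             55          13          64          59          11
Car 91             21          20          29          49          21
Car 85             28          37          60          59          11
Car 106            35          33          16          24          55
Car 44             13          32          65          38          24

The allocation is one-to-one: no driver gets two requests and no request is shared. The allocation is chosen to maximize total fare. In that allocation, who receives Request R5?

Car 58 receives Request R5.

This is the linear assignment problem.
Optimal: Car 58→Request R5 ($55), Car 91→Request R6 ($49), Car 85→Request R7 ($37), Car 106→Request R2 ($55), Car 44→Request R3 ($65) — total 55+49+37+55+65 = $261.
Max-entry greedy (repeatedly take the single best remaining cell) gives $237, worse by 24.
Next-best assignment: Car 58→Request R5, Car 91→Request R7, Car 85→Request R6, Car 106→Request R2, Car 44→Request R3 = $254.
No other one-to-one assignment exceeds $261.
Car 58's own top request is Request R3 ($64), but forcing Car 58→Request R3 and reassigning the rest optimally gives only $231 — worse by 30.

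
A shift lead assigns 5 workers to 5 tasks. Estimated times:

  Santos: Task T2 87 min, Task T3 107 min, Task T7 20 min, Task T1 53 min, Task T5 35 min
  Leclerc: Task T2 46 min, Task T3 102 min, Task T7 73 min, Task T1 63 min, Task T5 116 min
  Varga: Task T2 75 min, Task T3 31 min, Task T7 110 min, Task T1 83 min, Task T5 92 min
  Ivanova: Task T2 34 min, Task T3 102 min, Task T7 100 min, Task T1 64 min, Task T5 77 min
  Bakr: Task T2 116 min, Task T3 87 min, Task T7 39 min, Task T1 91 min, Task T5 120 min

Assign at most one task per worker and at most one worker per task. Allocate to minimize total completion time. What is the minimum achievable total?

Treat this as an assignment problem: match each worker to one task.
Optimal: Santos→Task T5 (35 min), Leclerc→Task T1 (63 min), Varga→Task T3 (31 min), Ivanova→Task T2 (34 min), Bakr→Task T7 (39 min) — total 35+63+31+34+39 = 202 min.
Column-greedy (each task in turn goes to its cheapest remaining worker) gives 268 min, worse by 66.
No other one-to-one assignment undercuts 202 min.

Minimum total: 202 min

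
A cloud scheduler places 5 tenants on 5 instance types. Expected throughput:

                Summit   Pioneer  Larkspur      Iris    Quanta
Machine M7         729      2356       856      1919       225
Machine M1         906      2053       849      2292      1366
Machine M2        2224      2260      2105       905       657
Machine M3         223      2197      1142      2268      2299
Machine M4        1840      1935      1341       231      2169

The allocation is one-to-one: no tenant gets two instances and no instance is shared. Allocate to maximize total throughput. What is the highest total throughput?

Maximum total: 10892 ops/s

This is a one-to-one assignment (maximum-weight bipartite matching).
Optimal: Summit→Machine M4 (1840 ops/s), Pioneer→Machine M7 (2356 ops/s), Larkspur→Machine M2 (2105 ops/s), Iris→Machine M1 (2292 ops/s), Quanta→Machine M3 (2299 ops/s) — total 1840+2356+2105+2292+2299 = 10892 ops/s.
Column-greedy (each instance in turn goes to its best remaining tenant) gives 10512 ops/s, worse by 380.
Swapping Iris↔Quanta (Iris→Machine M3 2268 ops/s, Quanta→Machine M1 1366 ops/s) loses 957.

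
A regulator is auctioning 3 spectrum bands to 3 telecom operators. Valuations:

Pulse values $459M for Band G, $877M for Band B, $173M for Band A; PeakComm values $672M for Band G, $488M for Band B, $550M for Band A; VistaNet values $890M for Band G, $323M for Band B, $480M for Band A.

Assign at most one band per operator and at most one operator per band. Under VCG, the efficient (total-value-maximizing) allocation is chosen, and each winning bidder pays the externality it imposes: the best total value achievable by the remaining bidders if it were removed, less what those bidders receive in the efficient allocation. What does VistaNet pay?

VistaNet pays $122M.

Efficient allocation: Pulse→Band B ($877M), PeakComm→Band A ($550M), VistaNet→Band G ($890M); total welfare W = $2317M.
VistaNet receives Band G at value $890M, so the others get W − 890 = $1427M.
Without VistaNet: best allocation of the remaining 2 bidders over all 3 bands is Pulse→Band B ($877M), PeakComm→Band G ($672M), total $1549M.
VCG payment = (others' best without VistaNet) − (others' welfare with VistaNet) = 1549 − 1427 = $122M.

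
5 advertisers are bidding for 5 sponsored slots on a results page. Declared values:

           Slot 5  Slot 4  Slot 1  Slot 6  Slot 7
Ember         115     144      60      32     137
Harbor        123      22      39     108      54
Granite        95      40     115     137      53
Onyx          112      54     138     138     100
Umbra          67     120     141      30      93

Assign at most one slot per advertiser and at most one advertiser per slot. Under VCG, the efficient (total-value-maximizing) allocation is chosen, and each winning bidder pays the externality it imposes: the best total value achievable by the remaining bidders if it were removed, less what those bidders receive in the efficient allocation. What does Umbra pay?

Efficient allocation: Ember→Slot 7 ($137), Harbor→Slot 5 ($123), Granite→Slot 6 ($137), Onyx→Slot 1 ($138), Umbra→Slot 4 ($120); total welfare W = $655.
Umbra receives Slot 4 at value $120, so the others get W − 120 = $535.
Without Umbra: best allocation of the remaining 4 bidders over all 5 slots is Ember→Slot 4 ($144), Harbor→Slot 5 ($123), Granite→Slot 6 ($137), Onyx→Slot 1 ($138), total $542.
VCG payment = (others' best without Umbra) − (others' welfare with Umbra) = 542 − 535 = $7.

Umbra pays $7.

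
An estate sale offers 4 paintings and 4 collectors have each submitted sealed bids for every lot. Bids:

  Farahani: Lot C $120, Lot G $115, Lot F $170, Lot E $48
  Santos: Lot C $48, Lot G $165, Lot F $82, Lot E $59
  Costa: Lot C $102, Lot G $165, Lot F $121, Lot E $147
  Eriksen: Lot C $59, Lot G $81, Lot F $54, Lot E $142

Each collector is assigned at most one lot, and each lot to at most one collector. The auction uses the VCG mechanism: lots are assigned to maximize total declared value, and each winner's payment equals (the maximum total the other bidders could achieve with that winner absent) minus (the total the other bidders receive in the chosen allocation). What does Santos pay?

Efficient allocation: Farahani→Lot F ($170), Santos→Lot G ($165), Costa→Lot C ($102), Eriksen→Lot E ($142); total welfare W = $579.
Santos receives Lot G at value $165, so the others get W − 165 = $414.
Without Santos: best allocation of the remaining 3 bidders over all 4 lots is Farahani→Lot F ($170), Costa→Lot G ($165), Eriksen→Lot E ($142), total $477.
VCG payment = (others' best without Santos) − (others' welfare with Santos) = 477 − 414 = $63.

Santos pays $63.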